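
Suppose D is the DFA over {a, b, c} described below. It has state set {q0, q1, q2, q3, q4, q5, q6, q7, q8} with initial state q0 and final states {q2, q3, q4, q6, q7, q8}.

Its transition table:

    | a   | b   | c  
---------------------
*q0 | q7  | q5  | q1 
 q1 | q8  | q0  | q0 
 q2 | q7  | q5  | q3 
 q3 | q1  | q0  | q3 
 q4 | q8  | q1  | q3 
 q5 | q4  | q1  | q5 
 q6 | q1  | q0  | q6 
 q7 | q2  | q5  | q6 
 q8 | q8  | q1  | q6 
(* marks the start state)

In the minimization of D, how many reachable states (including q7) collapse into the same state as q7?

All states are reachable from the start state.
P0 = {q2,q3,q4,q6,q7,q8} | {q0,q1,q5}.
On input a, block {q2,q3,q4,q6,q7,q8} splits into {q2,q4,q7,q8} and {q3,q6}.
The partition is now stable with 3 blocks: {q2,q4,q7,q8} | {q0,q1,q5} | {q3,q6}.
The equivalence class containing q7 is {q2,q4,q7,q8}, of size 4.

4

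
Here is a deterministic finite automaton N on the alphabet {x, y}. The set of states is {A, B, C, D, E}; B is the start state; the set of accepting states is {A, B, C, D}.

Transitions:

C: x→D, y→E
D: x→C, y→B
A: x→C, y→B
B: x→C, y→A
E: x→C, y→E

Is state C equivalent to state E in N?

No

Initial partition by acceptance: {A,B,C,D} | {E}.
Split {A,B,C,D} by δ(·,y) → {A,B,D} and {C}.
No further refinement is possible. Final partition (3 blocks): {A,B,D} | {E} | {C}.
C and E end up in different blocks, so they are distinguishable. For instance, the string 'ε' is accepted from only C.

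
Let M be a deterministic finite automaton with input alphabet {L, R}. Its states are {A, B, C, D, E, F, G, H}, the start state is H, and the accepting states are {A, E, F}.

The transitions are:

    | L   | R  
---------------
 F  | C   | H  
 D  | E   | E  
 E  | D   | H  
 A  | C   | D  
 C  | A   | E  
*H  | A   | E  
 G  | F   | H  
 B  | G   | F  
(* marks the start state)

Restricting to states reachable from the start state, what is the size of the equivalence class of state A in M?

2

Reachable states from the start: {A,C,D,E,H}. Unreachable: {B,F,G} — drop them.
Initial partition by acceptance: {A,E} | {C,D,H}.
Stable partition: {A,E} | {C,D,H} — 2 equivalence classes.
The equivalence class containing A is {A,E}, of size 2.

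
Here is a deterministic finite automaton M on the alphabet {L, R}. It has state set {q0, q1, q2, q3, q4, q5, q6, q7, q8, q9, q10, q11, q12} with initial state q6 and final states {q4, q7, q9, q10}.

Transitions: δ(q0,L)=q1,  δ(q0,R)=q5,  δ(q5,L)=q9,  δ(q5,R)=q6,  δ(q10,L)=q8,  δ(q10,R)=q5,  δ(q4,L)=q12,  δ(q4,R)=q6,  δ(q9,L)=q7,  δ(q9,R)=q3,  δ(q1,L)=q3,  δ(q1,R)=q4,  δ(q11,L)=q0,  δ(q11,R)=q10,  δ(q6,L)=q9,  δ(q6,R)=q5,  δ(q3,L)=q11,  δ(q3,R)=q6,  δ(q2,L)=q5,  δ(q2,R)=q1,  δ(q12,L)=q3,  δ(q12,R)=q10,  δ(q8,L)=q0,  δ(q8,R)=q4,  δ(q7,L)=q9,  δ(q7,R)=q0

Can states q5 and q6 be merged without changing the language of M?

Yes

Reachable states from the start: {q0,q1,q3,q4,q5,q6,q7,q8,q9,q10,q11,q12}. Unreachable: {q2} — drop them.
Initial partition by acceptance: {q4,q7,q9,q10} | {q0,q1,q3,q5,q6,q8,q11,q12}.
Refine {q4,q7,q9,q10} on symbol L: members go to different blocks, giving {q4,q10} and {q7,q9}.
Split {q0,q1,q3,q5,q6,q8,q11,q12} by δ(·,L) → {q0,q1,q3,q8,q11,q12} and {q5,q6}.
On input R, block {q0,q1,q3,q8,q11,q12} splits into {q1,q8,q11,q12} and {q0,q3}.
Stable partition: {q4,q10} | {q1,q8,q11,q12} | {q7,q9} | {q5,q6} | {q0,q3} — 5 equivalence classes.
q5 and q6 lie in the same block of the stable partition, so they are equivalent — no string distinguishes them.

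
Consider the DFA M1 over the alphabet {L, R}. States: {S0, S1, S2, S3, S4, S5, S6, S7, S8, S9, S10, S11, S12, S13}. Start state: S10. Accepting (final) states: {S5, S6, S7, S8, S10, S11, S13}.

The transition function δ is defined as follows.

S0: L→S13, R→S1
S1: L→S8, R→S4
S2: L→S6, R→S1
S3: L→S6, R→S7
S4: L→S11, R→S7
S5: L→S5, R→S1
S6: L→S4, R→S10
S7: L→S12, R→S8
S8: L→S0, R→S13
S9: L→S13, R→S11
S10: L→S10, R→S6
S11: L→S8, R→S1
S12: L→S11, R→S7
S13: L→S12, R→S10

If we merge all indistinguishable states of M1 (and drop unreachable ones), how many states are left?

States {S2,S3,S5,S9} cannot be reached from the start state, so discard them.
Initial partition by acceptance: {S6,S7,S8,S10,S11,S13} | {S0,S1,S4,S12}.
Refine {S6,S7,S8,S10,S11,S13} on symbol L: members go to different blocks, giving {S6,S7,S8,S13} and {S10,S11}.
Refine {S6,S7,S8,S13} on symbol R: members go to different blocks, giving {S6,S13} and {S7,S8}.
Split {S0,S1,S4,S12} by δ(·,L) → {S4,S12} and {S0} and {S1}.
Split {S10,S11} by δ(·,L) → {S10} and {S11}.
On input L, block {S7,S8} splits into {S7} and {S8}.
No further refinement is possible. Final partition (8 blocks): {S6,S13} | {S4,S12} | {S10} | {S7} | {S0} | {S1} | {S11} | {S8}.

8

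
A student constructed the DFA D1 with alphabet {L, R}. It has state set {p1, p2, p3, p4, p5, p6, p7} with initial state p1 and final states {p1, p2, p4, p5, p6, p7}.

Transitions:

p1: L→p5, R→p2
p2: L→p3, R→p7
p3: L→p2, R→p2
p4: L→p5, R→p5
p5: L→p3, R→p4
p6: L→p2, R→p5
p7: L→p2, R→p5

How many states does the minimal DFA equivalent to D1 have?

States {p6} cannot be reached from the start state, so discard them.
P0 = {p1,p2,p4,p5,p7} | {p3}.
On input L, block {p1,p2,p4,p5,p7} splits into {p1,p4,p7} and {p2,p5}.
Stable partition: {p1,p4,p7} | {p3} | {p2,p5} — 3 equivalence classes.

3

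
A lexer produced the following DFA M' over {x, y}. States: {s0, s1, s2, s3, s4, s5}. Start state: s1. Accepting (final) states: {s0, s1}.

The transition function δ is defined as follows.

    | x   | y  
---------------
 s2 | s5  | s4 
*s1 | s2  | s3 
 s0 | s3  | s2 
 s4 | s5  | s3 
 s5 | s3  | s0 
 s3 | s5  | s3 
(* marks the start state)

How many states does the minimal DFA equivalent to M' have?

P0 = {s0,s1} | {s2,s3,s4,s5}.
Split {s2,s3,s4,s5} by δ(·,y) → {s2,s3,s4} and {s5}.
The partition is now stable with 3 blocks: {s0,s1} | {s2,s3,s4} | {s5}.

3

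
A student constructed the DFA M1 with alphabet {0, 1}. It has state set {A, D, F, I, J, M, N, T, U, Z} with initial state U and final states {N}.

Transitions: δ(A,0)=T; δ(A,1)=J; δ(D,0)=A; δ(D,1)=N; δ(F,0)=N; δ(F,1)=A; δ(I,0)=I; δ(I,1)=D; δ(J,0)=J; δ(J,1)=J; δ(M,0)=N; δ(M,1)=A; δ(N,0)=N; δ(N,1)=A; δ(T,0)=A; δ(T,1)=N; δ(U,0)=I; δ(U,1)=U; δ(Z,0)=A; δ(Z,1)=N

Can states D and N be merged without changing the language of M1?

First remove the unreachable states {F,M,Z}; 7 states remain.
P0 = {N} | {A,D,I,J,T,U}.
On input 1, block {A,D,I,J,T,U} splits into {A,I,J,U} and {D,T}.
Split {A,I,J,U} by δ(·,0) → {I,J,U} and {A}.
On input 1, block {I,J,U} splits into {J,U} and {I}.
Refine {J,U} on symbol 0: members go to different blocks, giving {J} and {U}.
No further refinement is possible. Final partition (6 blocks): {N} | {J} | {D,T} | {A} | {I} | {U}.
D and N end up in different blocks, so they are distinguishable. For instance, the string 'ε' is accepted from only N.

No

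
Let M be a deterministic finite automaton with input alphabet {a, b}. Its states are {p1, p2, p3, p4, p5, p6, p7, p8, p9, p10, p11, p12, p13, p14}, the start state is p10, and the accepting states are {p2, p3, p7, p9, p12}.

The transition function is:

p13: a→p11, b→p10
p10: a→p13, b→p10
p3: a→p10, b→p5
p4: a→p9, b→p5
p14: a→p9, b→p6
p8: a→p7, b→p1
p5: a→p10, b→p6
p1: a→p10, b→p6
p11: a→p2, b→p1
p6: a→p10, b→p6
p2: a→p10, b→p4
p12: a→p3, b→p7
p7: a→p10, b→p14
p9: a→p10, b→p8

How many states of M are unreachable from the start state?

2

No path from p10 leads to p3, p12; the other 12 states are all reachable.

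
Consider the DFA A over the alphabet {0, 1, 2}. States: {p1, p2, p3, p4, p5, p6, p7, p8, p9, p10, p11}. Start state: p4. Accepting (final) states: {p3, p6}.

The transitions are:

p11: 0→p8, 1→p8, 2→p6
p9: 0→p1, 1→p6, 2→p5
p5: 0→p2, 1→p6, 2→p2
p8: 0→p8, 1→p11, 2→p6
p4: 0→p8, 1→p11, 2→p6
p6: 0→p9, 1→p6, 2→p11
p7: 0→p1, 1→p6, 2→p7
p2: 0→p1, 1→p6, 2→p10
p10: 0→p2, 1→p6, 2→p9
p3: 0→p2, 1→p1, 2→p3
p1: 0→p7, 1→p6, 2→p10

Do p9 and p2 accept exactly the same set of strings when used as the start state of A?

Yes

First remove the unreachable states {p3}; 10 states remain.
P0 = {p6} | {p1,p2,p4,p5,p7,p8,p9,p10,p11}.
On input 1, block {p1,p2,p4,p5,p7,p8,p9,p10,p11} splits into {p1,p2,p5,p7,p9,p10} and {p4,p8,p11}.
No further refinement is possible. Final partition (3 blocks): {p6} | {p1,p2,p5,p7,p9,p10} | {p4,p8,p11}.
p9 and p2 lie in the same block of the stable partition, so they are equivalent — no string distinguishes them.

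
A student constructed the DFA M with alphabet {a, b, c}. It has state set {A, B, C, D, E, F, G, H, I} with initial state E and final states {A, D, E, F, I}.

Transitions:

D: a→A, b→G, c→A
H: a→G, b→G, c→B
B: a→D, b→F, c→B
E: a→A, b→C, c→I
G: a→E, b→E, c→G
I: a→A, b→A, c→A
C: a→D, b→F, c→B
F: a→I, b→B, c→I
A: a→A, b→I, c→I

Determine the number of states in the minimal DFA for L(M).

States {H} cannot be reached from the start state, so discard them.
Start with accepting vs non-accepting: {A,D,E,F,I} | {B,C,G}.
Refine {A,D,E,F,I} on symbol b: members go to different blocks, giving {D,E,F} and {A,I}.
Stable partition: {D,E,F} | {B,C,G} | {A,I} — 3 equivalence classes.

3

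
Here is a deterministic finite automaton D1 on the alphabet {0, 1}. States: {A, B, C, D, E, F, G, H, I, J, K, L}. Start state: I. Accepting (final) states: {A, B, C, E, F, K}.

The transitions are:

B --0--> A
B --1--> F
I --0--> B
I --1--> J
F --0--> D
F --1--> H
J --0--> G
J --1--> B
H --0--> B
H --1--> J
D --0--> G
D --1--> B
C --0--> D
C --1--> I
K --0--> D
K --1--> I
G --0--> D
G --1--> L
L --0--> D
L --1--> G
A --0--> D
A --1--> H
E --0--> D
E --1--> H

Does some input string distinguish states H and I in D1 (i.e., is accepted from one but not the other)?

No

States {C,E,K} cannot be reached from the start state, so discard them.
Start with accepting vs non-accepting: {A,B,F} | {D,G,H,I,J,L}.
On input 0, block {A,B,F} splits into {A,F} and {B}.
Split {D,G,H,I,J,L} by δ(·,0) → {D,G,J,L} and {H,I}.
On input 1, block {D,G,J,L} splits into {D,J} and {G,L}.
The partition is now stable with 5 blocks: {A,F} | {D,J} | {B} | {H,I} | {G,L}.
H and I lie in the same block of the stable partition, so they are equivalent — no string distinguishes them.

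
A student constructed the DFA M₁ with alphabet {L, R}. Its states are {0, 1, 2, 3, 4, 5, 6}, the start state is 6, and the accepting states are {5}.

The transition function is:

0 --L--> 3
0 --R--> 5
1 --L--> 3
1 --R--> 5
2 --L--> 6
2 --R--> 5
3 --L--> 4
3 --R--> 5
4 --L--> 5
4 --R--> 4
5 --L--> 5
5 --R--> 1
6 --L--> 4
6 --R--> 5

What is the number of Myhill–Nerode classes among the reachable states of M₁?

Reachable states from the start: {1,3,4,5,6}. Unreachable: {0,2} — drop them.
P0 = {5} | {1,3,4,6}.
Refine {1,3,4,6} on symbol L: members go to different blocks, giving {1,3,6} and {4}.
On input L, block {1,3,6} splits into {3,6} and {1}.
The partition is now stable with 4 blocks: {5} | {3,6} | {4} | {1}.

4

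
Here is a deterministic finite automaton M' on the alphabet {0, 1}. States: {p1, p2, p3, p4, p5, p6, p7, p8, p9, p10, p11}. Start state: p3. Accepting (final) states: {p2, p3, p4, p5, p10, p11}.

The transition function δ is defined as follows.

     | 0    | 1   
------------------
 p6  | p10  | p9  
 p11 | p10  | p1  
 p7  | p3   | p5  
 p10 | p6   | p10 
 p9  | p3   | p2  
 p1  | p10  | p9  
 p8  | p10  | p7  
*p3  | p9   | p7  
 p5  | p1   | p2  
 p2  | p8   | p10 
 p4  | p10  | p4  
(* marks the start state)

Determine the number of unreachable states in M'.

No path from p3 leads to p4, p11; the other 9 states are all reachable.

2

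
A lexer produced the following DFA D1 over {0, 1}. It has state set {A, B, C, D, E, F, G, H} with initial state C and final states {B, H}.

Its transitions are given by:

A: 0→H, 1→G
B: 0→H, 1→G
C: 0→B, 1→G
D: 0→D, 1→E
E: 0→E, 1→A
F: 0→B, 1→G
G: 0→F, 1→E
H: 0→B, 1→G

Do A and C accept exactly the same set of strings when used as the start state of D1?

States {D} cannot be reached from the start state, so discard them.
Initial partition by acceptance: {B,H} | {A,C,E,F,G}.
On input 0, block {A,C,E,F,G} splits into {A,C,F} and {E,G}.
On input 0, block {E,G} splits into {E} and {G}.
Stable partition: {B,H} | {A,C,F} | {E} | {G} — 4 equivalence classes.
A and C lie in the same block of the stable partition, so they are equivalent — no string distinguishes them.

Yes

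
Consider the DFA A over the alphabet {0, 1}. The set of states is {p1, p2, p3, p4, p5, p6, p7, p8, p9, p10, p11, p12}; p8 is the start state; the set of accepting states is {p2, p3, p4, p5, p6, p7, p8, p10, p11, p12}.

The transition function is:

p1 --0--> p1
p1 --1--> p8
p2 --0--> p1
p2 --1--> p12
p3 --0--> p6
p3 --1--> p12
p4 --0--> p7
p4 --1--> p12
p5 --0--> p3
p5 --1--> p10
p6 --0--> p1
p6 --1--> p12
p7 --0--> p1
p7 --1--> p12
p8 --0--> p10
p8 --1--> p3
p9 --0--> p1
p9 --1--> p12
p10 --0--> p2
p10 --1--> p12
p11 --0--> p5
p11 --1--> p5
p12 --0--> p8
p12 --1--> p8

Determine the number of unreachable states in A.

No path from p8 leads to p4, p5, p7, p9, p11; the other 7 states are all reachable.

5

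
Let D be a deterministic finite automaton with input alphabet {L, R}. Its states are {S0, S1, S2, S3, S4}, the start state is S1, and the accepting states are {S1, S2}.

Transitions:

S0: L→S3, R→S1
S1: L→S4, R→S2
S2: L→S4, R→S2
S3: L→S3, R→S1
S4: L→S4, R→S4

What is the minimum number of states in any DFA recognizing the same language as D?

First remove the unreachable states {S0,S3}; 3 states remain.
Initial partition by acceptance: {S1,S2} | {S4}.
The partition is now stable with 2 blocks: {S1,S2} | {S4}.

2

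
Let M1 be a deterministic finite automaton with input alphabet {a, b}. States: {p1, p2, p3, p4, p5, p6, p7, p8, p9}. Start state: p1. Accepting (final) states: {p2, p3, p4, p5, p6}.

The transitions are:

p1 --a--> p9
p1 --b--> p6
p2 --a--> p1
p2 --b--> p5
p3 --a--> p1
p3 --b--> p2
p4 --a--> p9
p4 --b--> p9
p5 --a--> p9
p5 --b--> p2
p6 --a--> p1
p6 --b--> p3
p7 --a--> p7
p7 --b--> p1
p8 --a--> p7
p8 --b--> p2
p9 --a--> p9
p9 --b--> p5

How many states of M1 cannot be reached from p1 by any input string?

3

BFS from p1 reaches {p1, p2, p3, p5, p6, p9}; the 3 state(s) p4, p7, p8 are never visited.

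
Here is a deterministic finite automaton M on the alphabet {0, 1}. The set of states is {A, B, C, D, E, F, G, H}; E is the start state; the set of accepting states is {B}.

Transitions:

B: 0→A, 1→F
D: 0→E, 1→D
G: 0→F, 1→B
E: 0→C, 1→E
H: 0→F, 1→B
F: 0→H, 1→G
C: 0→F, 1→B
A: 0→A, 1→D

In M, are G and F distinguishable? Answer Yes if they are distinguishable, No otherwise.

Every state is reachable, so we keep all 8.
Start with accepting vs non-accepting: {B} | {A,C,D,E,F,G,H}.
Refine {A,C,D,E,F,G,H} on symbol 1: members go to different blocks, giving {A,D,E,F} and {C,G,H}.
On input 0, block {A,D,E,F} splits into {A,D} and {E,F}.
Split {A,D} by δ(·,0) → {A} and {D}.
Refine {E,F} on symbol 1: members go to different blocks, giving {E} and {F}.
Stable partition: {B} | {A} | {C,G,H} | {E} | {D} | {F} — 6 equivalence classes.
G and F end up in different blocks, so they are distinguishable. For instance, the string '1' is accepted from only G.

Yes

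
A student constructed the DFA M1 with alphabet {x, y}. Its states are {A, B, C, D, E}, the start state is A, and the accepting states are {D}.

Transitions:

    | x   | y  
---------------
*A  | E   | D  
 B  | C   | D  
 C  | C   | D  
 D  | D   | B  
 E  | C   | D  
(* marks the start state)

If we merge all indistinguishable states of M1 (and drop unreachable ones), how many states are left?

Every state is reachable, so we keep all 5.
Start with accepting vs non-accepting: {D} | {A,B,C,E}.
No further refinement is possible. Final partition (2 blocks): {D} | {A,B,C,E}.

2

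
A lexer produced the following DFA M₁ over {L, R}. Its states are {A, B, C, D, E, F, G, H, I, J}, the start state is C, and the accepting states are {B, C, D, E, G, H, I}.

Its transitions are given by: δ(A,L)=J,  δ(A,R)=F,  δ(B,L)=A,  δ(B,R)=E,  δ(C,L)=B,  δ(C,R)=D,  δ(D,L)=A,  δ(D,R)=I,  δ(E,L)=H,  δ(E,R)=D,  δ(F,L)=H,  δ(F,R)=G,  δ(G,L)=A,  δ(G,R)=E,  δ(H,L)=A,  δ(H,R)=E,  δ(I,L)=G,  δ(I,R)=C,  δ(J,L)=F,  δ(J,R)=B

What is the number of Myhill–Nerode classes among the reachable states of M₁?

All states are reachable from the start state.
Start with accepting vs non-accepting: {B,C,D,E,G,H,I} | {A,F,J}.
Split {B,C,D,E,G,H,I} by δ(·,L) → {B,D,G,H} and {C,E,I}.
Refine {A,F,J} on symbol L: members go to different blocks, giving {A,J} and {F}.
On input L, block {A,J} splits into {A} and {J}.
On input R, block {C,E,I} splits into {C,E} and {I}.
Split {B,D,G,H} by δ(·,R) → {B,G,H} and {D}.
Stable partition: {B,G,H} | {A} | {C,E} | {F} | {J} | {I} | {D} — 7 equivalence classes.

7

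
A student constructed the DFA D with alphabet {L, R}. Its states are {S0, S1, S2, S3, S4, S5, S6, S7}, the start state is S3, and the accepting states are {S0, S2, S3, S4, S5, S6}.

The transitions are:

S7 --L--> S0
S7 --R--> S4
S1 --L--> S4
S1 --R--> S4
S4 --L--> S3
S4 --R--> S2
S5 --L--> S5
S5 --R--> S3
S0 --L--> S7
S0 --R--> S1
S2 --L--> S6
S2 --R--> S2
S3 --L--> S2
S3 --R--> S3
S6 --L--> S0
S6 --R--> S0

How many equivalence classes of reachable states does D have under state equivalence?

First remove the unreachable states {S5}; 7 states remain.
Start with accepting vs non-accepting: {S0,S2,S3,S4,S6} | {S1,S7}.
Refine {S0,S2,S3,S4,S6} on symbol L: members go to different blocks, giving {S2,S3,S4,S6} and {S0}.
Split {S2,S3,S4,S6} by δ(·,L) → {S2,S3,S4} and {S6}.
Split {S2,S3,S4} by δ(·,L) → {S3,S4} and {S2}.
Refine {S3,S4} on symbol L: members go to different blocks, giving {S3} and {S4}.
Split {S1,S7} by δ(·,L) → {S1} and {S7}.
Stable partition: {S3} | {S1} | {S0} | {S6} | {S2} | {S4} | {S7} — 7 equivalence classes.

7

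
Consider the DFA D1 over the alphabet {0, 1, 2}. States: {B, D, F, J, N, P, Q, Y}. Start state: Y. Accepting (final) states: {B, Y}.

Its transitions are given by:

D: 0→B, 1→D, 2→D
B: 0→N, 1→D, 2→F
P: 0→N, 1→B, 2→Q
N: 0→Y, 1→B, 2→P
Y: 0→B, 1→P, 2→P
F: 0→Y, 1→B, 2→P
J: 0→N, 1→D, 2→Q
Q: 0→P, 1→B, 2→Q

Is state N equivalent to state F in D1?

First remove the unreachable states {J}; 7 states remain.
P0 = {B,Y} | {D,F,N,P,Q}.
Refine {B,Y} on symbol 0: members go to different blocks, giving {Y} and {B}.
Refine {D,F,N,P,Q} on symbol 0: members go to different blocks, giving {F,N} and {P,Q} and {D}.
On input 0, block {P,Q} splits into {P} and {Q}.
Stable partition: {Y} | {F,N} | {B} | {P} | {D} | {Q} — 6 equivalence classes.
N and F lie in the same block of the stable partition, so they are equivalent — no string distinguishes them.

Yes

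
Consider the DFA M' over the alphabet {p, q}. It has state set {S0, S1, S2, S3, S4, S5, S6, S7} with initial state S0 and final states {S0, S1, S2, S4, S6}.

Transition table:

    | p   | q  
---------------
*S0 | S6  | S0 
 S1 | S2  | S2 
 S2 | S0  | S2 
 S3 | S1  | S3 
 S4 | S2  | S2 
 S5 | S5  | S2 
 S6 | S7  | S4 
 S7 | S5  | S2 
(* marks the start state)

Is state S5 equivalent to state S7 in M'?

Reachable states from the start: {S0,S2,S4,S5,S6,S7}. Unreachable: {S1,S3} — drop them.
Start with accepting vs non-accepting: {S0,S2,S4,S6} | {S5,S7}.
On input p, block {S0,S2,S4,S6} splits into {S0,S2,S4} and {S6}.
Split {S0,S2,S4} by δ(·,p) → {S2,S4} and {S0}.
Refine {S2,S4} on symbol p: members go to different blocks, giving {S2} and {S4}.
Stable partition: {S2} | {S5,S7} | {S6} | {S0} | {S4} — 5 equivalence classes.
S5 and S7 lie in the same block of the stable partition, so they are equivalent — no string distinguishes them.

Yes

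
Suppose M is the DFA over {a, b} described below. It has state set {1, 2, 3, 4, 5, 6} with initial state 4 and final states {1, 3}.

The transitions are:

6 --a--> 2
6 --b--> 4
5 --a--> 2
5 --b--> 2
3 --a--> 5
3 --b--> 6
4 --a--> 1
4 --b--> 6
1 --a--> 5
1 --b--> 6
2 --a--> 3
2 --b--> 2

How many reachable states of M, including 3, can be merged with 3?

Every state is reachable, so we keep all 6.
P0 = {1,3} | {2,4,5,6}.
Refine {2,4,5,6} on symbol a: members go to different blocks, giving {2,4} and {5,6}.
Split {2,4} by δ(·,b) → {2} and {4}.
Split {5,6} by δ(·,b) → {5} and {6}.
The partition is now stable with 5 blocks: {1,3} | {2} | {5} | {4} | {6}.
The equivalence class containing 3 is {1,3}, of size 2.

2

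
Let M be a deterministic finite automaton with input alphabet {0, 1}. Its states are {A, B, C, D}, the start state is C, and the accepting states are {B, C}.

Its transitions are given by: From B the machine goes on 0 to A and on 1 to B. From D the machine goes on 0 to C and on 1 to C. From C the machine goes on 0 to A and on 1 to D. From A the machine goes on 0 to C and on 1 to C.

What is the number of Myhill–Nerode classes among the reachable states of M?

2

Reachable states from the start: {A,C,D}. Unreachable: {B} — drop them.
Start with accepting vs non-accepting: {C} | {A,D}.
Stable partition: {C} | {A,D} — 2 equivalence classes.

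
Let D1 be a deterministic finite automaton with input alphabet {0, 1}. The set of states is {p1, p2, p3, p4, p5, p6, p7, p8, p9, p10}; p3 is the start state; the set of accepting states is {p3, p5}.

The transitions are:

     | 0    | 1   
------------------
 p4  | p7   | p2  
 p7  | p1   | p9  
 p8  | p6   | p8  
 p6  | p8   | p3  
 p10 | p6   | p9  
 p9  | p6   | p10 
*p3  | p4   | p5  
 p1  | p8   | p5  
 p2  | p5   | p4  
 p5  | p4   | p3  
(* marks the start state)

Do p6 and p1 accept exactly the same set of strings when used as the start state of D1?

Every state is reachable, so we keep all 10.
Start with accepting vs non-accepting: {p3,p5} | {p1,p2,p4,p6,p7,p8,p9,p10}.
Refine {p1,p2,p4,p6,p7,p8,p9,p10} on symbol 0: members go to different blocks, giving {p1,p4,p6,p7,p8,p9,p10} and {p2}.
On input 1, block {p1,p4,p6,p7,p8,p9,p10} splits into {p7,p8,p9,p10} and {p1,p6} and {p4}.
The partition is now stable with 5 blocks: {p3,p5} | {p7,p8,p9,p10} | {p2} | {p1,p6} | {p4}.
p6 and p1 lie in the same block of the stable partition, so they are equivalent — no string distinguishes them.

Yes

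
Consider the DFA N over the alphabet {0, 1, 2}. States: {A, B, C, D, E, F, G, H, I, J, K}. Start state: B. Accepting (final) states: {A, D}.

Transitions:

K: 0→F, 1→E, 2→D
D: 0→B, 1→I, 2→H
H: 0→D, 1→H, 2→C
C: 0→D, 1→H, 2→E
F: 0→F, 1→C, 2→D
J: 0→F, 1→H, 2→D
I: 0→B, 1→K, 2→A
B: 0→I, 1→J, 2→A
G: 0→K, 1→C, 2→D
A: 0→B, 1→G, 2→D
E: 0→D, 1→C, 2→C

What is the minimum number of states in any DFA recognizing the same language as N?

P0 = {A,D} | {B,C,E,F,G,H,I,J,K}.
On input 2, block {A,D} splits into {A} and {D}.
On input 0, block {B,C,E,F,G,H,I,J,K} splits into {B,F,G,I,J,K} and {C,E,H}.
Refine {B,F,G,I,J,K} on symbol 1: members go to different blocks, giving {F,G,J,K} and {B,I}.
No further refinement is possible. Final partition (5 blocks): {A} | {F,G,J,K} | {D} | {C,E,H} | {B,I}.

5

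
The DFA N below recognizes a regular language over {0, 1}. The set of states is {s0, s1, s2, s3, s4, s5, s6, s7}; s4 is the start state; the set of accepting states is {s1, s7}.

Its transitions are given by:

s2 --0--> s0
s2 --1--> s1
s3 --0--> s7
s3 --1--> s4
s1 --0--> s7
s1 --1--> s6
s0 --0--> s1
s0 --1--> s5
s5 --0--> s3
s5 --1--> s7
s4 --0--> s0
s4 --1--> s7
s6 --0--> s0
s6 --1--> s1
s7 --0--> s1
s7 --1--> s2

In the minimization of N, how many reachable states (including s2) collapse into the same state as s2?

Every state is reachable, so we keep all 8.
P0 = {s1,s7} | {s0,s2,s3,s4,s5,s6}.
On input 0, block {s0,s2,s3,s4,s5,s6} splits into {s2,s4,s5,s6} and {s0,s3}.
The partition is now stable with 3 blocks: {s1,s7} | {s2,s4,s5,s6} | {s0,s3}.
The equivalence class containing s2 is {s2,s4,s5,s6}, of size 4.

4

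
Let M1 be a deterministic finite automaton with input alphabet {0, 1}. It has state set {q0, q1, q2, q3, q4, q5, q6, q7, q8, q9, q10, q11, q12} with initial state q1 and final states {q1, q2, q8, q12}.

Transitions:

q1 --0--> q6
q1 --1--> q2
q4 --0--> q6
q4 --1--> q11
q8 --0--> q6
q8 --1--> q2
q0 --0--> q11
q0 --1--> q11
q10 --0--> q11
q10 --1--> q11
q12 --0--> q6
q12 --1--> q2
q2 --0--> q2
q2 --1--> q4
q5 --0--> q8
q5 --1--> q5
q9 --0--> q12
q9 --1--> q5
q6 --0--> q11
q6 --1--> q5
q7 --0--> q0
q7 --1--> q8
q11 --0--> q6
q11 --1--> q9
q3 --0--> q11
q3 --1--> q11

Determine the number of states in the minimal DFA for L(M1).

States {q0,q3,q7,q10} cannot be reached from the start state, so discard them.
Initial partition by acceptance: {q1,q2,q8,q12} | {q4,q5,q6,q9,q11}.
Refine {q1,q2,q8,q12} on symbol 0: members go to different blocks, giving {q1,q8,q12} and {q2}.
On input 0, block {q4,q5,q6,q9,q11} splits into {q4,q6,q11} and {q5,q9}.
On input 1, block {q4,q6,q11} splits into {q6,q11} and {q4}.
The partition is now stable with 5 blocks: {q1,q8,q12} | {q6,q11} | {q2} | {q5,q9} | {q4}.

5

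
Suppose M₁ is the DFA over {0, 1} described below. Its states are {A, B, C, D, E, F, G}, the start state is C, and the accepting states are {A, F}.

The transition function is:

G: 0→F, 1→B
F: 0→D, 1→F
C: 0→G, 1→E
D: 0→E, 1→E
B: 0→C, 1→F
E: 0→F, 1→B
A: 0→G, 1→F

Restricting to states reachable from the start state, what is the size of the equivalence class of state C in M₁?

2

States {A} cannot be reached from the start state, so discard them.
Start with accepting vs non-accepting: {F} | {B,C,D,E,G}.
Refine {B,C,D,E,G} on symbol 0: members go to different blocks, giving {B,C,D} and {E,G}.
Refine {B,C,D} on symbol 0: members go to different blocks, giving {C,D} and {B}.
Stable partition: {F} | {C,D} | {E,G} | {B} — 4 equivalence classes.
State C belongs to the block {C,D}, which has 2 states.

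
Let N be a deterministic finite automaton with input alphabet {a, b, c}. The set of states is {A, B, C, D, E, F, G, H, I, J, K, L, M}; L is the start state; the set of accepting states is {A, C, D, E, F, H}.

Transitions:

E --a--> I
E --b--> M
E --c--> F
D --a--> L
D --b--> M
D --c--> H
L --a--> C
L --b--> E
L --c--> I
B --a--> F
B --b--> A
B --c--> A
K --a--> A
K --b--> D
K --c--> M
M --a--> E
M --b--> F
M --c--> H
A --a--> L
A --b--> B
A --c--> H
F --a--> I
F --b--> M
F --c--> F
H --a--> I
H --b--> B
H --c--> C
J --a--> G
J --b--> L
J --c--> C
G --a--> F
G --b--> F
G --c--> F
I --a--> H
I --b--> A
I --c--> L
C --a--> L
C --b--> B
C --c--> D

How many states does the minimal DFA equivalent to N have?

States {G,J,K} cannot be reached from the start state, so discard them.
P0 = {A,C,D,E,F,H} | {B,I,L,M}.
Refine {B,I,L,M} on symbol c: members go to different blocks, giving {B,M} and {I,L}.
No further refinement is possible. Final partition (3 blocks): {A,C,D,E,F,H} | {B,M} | {I,L}.

3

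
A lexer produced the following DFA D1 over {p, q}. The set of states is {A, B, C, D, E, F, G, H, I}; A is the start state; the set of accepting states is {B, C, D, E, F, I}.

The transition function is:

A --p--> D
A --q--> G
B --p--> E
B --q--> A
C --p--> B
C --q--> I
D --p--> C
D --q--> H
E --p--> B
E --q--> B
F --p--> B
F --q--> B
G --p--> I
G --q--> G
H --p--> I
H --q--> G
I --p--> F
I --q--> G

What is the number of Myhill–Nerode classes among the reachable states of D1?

3

Every state is reachable, so we keep all 9.
P0 = {B,C,D,E,F,I} | {A,G,H}.
Split {B,C,D,E,F,I} by δ(·,q) → {B,D,I} and {C,E,F}.
No further refinement is possible. Final partition (3 blocks): {B,D,I} | {A,G,H} | {C,E,F}.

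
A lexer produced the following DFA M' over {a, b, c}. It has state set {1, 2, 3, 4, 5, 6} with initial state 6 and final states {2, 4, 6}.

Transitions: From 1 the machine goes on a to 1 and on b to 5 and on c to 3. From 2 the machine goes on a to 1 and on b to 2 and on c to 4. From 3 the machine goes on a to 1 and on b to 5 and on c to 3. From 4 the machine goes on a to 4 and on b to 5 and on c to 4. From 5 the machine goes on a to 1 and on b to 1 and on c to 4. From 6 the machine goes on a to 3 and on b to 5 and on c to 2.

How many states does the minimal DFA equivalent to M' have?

All states are reachable from the start state.
P0 = {2,4,6} | {1,3,5}.
Refine {2,4,6} on symbol a: members go to different blocks, giving {2,6} and {4}.
Split {2,6} by δ(·,b) → {2} and {6}.
On input c, block {1,3,5} splits into {1,3} and {5}.
Stable partition: {2} | {1,3} | {4} | {6} | {5} — 5 equivalence classes.

5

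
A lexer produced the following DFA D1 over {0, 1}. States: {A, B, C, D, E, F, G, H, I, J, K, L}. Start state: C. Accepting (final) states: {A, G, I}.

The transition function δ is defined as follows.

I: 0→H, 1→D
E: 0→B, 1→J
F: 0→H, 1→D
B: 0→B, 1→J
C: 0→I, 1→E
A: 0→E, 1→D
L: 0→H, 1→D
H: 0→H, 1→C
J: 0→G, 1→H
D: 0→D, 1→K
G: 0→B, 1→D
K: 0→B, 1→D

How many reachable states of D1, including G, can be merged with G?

First remove the unreachable states {A,F,L}; 9 states remain.
Start with accepting vs non-accepting: {G,I} | {B,C,D,E,H,J,K}.
Refine {B,C,D,E,H,J,K} on symbol 0: members go to different blocks, giving {B,D,E,H,K} and {C,J}.
On input 1, block {B,D,E,H,K} splits into {B,E,H} and {D,K}.
Refine {D,K} on symbol 0: members go to different blocks, giving {D} and {K}.
The partition is now stable with 5 blocks: {G,I} | {B,E,H} | {C,J} | {D} | {K}.
State G belongs to the block {G,I}, which has 2 states.

2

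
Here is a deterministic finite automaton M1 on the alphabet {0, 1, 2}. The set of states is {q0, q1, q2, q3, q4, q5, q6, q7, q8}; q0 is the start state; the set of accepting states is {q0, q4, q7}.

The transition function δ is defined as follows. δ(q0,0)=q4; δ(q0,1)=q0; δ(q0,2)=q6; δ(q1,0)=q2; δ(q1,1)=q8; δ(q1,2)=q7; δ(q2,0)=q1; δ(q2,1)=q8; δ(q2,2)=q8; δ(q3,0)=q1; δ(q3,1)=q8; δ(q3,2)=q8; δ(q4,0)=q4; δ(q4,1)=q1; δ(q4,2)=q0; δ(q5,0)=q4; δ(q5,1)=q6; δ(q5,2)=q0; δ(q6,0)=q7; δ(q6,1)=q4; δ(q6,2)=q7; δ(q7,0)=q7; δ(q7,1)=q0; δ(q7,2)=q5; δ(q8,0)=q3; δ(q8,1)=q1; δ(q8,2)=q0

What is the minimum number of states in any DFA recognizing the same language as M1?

All states are reachable from the start state.
P0 = {q0,q4,q7} | {q1,q2,q3,q5,q6,q8}.
On input 1, block {q0,q4,q7} splits into {q0,q7} and {q4}.
Split {q0,q7} by δ(·,0) → {q0} and {q7}.
On input 0, block {q1,q2,q3,q5,q6,q8} splits into {q1,q2,q3,q8} and {q5} and {q6}.
Split {q1,q2,q3,q8} by δ(·,2) → {q2,q3} and {q1} and {q8}.
No further refinement is possible. Final partition (8 blocks): {q0} | {q2,q3} | {q4} | {q7} | {q5} | {q6} | {q1} | {q8}.

8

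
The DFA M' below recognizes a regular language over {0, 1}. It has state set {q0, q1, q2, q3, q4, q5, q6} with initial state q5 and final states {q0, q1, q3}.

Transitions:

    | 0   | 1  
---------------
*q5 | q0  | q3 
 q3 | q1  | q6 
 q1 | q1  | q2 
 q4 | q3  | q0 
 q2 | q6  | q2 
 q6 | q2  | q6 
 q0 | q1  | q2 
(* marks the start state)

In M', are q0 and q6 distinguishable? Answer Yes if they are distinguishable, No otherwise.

Yes

Reachable states from the start: {q0,q1,q2,q3,q5,q6}. Unreachable: {q4} — drop them.
Start with accepting vs non-accepting: {q0,q1,q3} | {q2,q5,q6}.
Split {q2,q5,q6} by δ(·,0) → {q2,q6} and {q5}.
The partition is now stable with 3 blocks: {q0,q1,q3} | {q2,q6} | {q5}.
q0 and q6 end up in different blocks, so they are distinguishable. For instance, the string 'ε' is accepted from only q0.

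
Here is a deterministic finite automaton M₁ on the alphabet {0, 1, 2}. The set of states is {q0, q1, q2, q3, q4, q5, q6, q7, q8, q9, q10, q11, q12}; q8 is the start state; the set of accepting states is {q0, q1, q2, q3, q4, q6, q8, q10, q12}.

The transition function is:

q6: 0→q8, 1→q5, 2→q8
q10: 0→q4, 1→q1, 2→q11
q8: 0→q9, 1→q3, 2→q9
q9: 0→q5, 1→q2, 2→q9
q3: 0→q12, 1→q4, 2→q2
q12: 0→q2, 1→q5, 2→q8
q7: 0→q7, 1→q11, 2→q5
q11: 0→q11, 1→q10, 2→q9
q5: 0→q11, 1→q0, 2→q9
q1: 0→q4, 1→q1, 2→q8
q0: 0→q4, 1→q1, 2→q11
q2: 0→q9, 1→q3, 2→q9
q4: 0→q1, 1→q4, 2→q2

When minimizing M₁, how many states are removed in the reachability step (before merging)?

Starting at q8 and following transitions, the reachable set is {q0, q1, q2, q3, q4, q5, q8, q9, q10, q11, q12}. That leaves q6, q7 unreachable — 2 in total.

2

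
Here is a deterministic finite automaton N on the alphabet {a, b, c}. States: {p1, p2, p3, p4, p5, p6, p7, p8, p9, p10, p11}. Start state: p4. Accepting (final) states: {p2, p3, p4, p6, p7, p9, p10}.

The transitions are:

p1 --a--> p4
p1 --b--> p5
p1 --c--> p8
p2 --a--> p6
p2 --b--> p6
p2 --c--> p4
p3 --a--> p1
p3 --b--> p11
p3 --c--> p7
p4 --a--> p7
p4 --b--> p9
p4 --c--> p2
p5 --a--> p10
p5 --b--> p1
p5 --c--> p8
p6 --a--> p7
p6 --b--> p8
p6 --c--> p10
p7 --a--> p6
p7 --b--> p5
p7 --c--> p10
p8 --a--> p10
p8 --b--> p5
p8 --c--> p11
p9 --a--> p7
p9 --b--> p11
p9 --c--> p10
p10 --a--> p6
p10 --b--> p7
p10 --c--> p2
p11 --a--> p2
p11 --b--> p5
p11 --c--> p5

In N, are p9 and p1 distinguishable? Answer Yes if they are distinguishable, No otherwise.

First remove the unreachable states {p3}; 10 states remain.
Initial partition by acceptance: {p2,p4,p6,p7,p9,p10} | {p1,p5,p8,p11}.
Split {p2,p4,p6,p7,p9,p10} by δ(·,b) → {p2,p4,p10} and {p6,p7,p9}.
No further refinement is possible. Final partition (3 blocks): {p2,p4,p10} | {p1,p5,p8,p11} | {p6,p7,p9}.
p9 and p1 end up in different blocks, so they are distinguishable. For instance, the string 'ε' is accepted from only p9.

Yes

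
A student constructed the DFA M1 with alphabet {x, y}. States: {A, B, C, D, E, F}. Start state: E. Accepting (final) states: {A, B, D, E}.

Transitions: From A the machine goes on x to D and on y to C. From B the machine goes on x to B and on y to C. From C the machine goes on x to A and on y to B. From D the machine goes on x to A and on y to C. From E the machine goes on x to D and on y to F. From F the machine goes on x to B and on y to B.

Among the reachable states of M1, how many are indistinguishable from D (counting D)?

All states are reachable from the start state.
Initial partition by acceptance: {A,B,D,E} | {C,F}.
The partition is now stable with 2 blocks: {A,B,D,E} | {C,F}.
State D belongs to the block {A,B,D,E}, which has 4 states.

4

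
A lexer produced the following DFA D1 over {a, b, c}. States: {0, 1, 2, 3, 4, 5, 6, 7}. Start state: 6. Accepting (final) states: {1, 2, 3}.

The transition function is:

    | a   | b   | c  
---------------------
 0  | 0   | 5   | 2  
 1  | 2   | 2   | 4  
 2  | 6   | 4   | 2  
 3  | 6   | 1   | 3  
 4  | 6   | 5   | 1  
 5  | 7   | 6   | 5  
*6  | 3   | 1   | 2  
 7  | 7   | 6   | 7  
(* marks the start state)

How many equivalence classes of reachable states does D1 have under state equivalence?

Reachable states from the start: {1,2,3,4,5,6,7}. Unreachable: {0} — drop them.
P0 = {1,2,3} | {4,5,6,7}.
On input a, block {1,2,3} splits into {2,3} and {1}.
Refine {2,3} on symbol b: members go to different blocks, giving {2} and {3}.
Refine {4,5,6,7} on symbol a: members go to different blocks, giving {4,5,7} and {6}.
Split {4,5,7} by δ(·,a) → {5,7} and {4}.
The partition is now stable with 6 blocks: {2} | {5,7} | {1} | {3} | {6} | {4}.

6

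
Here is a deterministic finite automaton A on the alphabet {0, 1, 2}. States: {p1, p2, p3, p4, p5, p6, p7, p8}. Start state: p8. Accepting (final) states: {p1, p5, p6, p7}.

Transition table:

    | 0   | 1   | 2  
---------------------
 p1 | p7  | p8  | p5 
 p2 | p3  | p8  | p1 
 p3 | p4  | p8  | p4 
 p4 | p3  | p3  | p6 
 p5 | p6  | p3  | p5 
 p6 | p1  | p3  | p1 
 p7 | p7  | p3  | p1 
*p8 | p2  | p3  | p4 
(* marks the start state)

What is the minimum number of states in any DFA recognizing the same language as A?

Start with accepting vs non-accepting: {p1,p5,p6,p7} | {p2,p3,p4,p8}.
Refine {p2,p3,p4,p8} on symbol 2: members go to different blocks, giving {p2,p4} and {p3,p8}.
No further refinement is possible. Final partition (3 blocks): {p1,p5,p6,p7} | {p2,p4} | {p3,p8}.

3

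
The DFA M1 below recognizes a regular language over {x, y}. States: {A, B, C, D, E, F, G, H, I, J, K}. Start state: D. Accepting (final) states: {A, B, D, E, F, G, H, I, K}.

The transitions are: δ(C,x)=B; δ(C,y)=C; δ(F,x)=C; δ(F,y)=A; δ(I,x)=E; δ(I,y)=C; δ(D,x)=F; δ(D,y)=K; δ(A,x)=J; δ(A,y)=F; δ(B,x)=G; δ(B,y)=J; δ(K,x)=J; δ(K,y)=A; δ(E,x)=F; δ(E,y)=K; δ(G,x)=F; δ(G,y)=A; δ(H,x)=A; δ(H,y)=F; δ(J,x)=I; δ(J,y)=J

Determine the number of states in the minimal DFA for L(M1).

4

First remove the unreachable states {H}; 10 states remain.
P0 = {A,B,D,E,F,G,I,K} | {C,J}.
Split {A,B,D,E,F,G,I,K} by δ(·,x) → {B,D,E,G,I} and {A,F,K}.
Split {B,D,E,G,I} by δ(·,x) → {D,E,G} and {B,I}.
The partition is now stable with 4 blocks: {D,E,G} | {C,J} | {A,F,K} | {B,I}.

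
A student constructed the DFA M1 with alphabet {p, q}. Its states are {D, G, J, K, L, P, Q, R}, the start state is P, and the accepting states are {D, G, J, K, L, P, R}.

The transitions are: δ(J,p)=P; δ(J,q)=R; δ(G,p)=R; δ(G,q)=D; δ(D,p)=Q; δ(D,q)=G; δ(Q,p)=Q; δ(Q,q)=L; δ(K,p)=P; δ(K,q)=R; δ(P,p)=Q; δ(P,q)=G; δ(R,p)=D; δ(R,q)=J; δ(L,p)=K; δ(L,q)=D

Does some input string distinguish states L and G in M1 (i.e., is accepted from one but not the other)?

P0 = {D,G,J,K,L,P,R} | {Q}.
Refine {D,G,J,K,L,P,R} on symbol p: members go to different blocks, giving {G,J,K,L,R} and {D,P}.
On input p, block {G,J,K,L,R} splits into {J,K,R} and {G,L}.
No further refinement is possible. Final partition (4 blocks): {J,K,R} | {Q} | {D,P} | {G,L}.
L and G lie in the same block of the stable partition, so they are equivalent — no string distinguishes them.

No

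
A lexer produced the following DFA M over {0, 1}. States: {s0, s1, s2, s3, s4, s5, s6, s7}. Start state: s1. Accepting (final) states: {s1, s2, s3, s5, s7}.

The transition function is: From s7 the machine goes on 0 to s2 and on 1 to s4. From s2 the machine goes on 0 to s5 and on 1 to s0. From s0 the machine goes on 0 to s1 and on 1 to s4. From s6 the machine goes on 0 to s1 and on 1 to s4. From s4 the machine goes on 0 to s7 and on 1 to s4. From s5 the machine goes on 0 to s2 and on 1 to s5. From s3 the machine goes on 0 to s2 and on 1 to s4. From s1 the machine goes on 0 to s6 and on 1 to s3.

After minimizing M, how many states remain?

Every state is reachable, so we keep all 8.
P0 = {s1,s2,s3,s5,s7} | {s0,s4,s6}.
On input 0, block {s1,s2,s3,s5,s7} splits into {s2,s3,s5,s7} and {s1}.
Split {s2,s3,s5,s7} by δ(·,1) → {s2,s3,s7} and {s5}.
Split {s2,s3,s7} by δ(·,0) → {s3,s7} and {s2}.
Refine {s0,s4,s6} on symbol 0: members go to different blocks, giving {s0,s6} and {s4}.
The partition is now stable with 6 blocks: {s3,s7} | {s0,s6} | {s1} | {s5} | {s2} | {s4}.

6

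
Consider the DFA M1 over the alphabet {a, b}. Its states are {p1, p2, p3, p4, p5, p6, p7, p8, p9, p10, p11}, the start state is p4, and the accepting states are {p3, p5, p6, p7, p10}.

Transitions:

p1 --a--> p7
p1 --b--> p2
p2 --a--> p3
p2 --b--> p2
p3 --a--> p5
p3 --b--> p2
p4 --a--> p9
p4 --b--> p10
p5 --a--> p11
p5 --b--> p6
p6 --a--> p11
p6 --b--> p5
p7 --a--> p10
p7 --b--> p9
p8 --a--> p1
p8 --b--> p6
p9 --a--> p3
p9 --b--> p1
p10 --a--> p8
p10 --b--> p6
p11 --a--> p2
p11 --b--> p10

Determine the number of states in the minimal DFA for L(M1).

Start with accepting vs non-accepting: {p3,p5,p6,p7,p10} | {p1,p2,p4,p8,p9,p11}.
Split {p3,p5,p6,p7,p10} by δ(·,a) → {p5,p6,p10} and {p3,p7}.
Refine {p1,p2,p4,p8,p9,p11} on symbol a: members go to different blocks, giving {p1,p2,p9} and {p4,p8,p11}.
No further refinement is possible. Final partition (4 blocks): {p5,p6,p10} | {p1,p2,p9} | {p3,p7} | {p4,p8,p11}.

4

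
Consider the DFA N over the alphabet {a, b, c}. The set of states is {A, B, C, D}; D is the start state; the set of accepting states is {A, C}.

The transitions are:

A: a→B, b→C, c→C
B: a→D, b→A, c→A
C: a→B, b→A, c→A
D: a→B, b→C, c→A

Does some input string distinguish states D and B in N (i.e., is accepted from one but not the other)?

Every state is reachable, so we keep all 4.
P0 = {A,C} | {B,D}.
No further refinement is possible. Final partition (2 blocks): {A,C} | {B,D}.
D and B lie in the same block of the stable partition, so they are equivalent — no string distinguishes them.

No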